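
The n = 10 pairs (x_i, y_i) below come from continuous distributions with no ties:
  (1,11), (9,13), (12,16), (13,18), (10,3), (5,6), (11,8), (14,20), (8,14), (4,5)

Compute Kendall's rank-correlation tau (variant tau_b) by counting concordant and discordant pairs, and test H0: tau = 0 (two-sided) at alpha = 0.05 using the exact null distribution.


Step 1: Enumerate the 45 unordered pairs (i,j) with i<j and classify each by sign(x_j-x_i) * sign(y_j-y_i).
  (1,2):dx=+8,dy=+2->C; (1,3):dx=+11,dy=+5->C; (1,4):dx=+12,dy=+7->C; (1,5):dx=+9,dy=-8->D
  (1,6):dx=+4,dy=-5->D; (1,7):dx=+10,dy=-3->D; (1,8):dx=+13,dy=+9->C; (1,9):dx=+7,dy=+3->C
  (1,10):dx=+3,dy=-6->D; (2,3):dx=+3,dy=+3->C; (2,4):dx=+4,dy=+5->C; (2,5):dx=+1,dy=-10->D
  (2,6):dx=-4,dy=-7->C; (2,7):dx=+2,dy=-5->D; (2,8):dx=+5,dy=+7->C; (2,9):dx=-1,dy=+1->D
  (2,10):dx=-5,dy=-8->C; (3,4):dx=+1,dy=+2->C; (3,5):dx=-2,dy=-13->C; (3,6):dx=-7,dy=-10->C
  (3,7):dx=-1,dy=-8->C; (3,8):dx=+2,dy=+4->C; (3,9):dx=-4,dy=-2->C; (3,10):dx=-8,dy=-11->C
  (4,5):dx=-3,dy=-15->C; (4,6):dx=-8,dy=-12->C; (4,7):dx=-2,dy=-10->C; (4,8):dx=+1,dy=+2->C
  (4,9):dx=-5,dy=-4->C; (4,10):dx=-9,dy=-13->C; (5,6):dx=-5,dy=+3->D; (5,7):dx=+1,dy=+5->C
  (5,8):dx=+4,dy=+17->C; (5,9):dx=-2,dy=+11->D; (5,10):dx=-6,dy=+2->D; (6,7):dx=+6,dy=+2->C
  (6,8):dx=+9,dy=+14->C; (6,9):dx=+3,dy=+8->C; (6,10):dx=-1,dy=-1->C; (7,8):dx=+3,dy=+12->C
  (7,9):dx=-3,dy=+6->D; (7,10):dx=-7,dy=-3->C; (8,9):dx=-6,dy=-6->C; (8,10):dx=-10,dy=-15->C
  (9,10):dx=-4,dy=-9->C
Step 2: C = 34, D = 11, total pairs = 45.
Step 3: tau = (C - D)/(n(n-1)/2) = (34 - 11)/45 = 0.511111.
Step 4: Exact two-sided p-value (enumerate n! = 3628800 permutations of y under H0): p = 0.046623.
Step 5: alpha = 0.05. reject H0.

tau_b = 0.5111 (C=34, D=11), p = 0.046623, reject H0.


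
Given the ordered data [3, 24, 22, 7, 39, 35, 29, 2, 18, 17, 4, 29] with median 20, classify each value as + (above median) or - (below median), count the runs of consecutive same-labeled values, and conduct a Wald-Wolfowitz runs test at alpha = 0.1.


Step 1: Compute median = 20; label A = above, B = below.
Labels in order: BAABAAABBBBA  (n_A = 6, n_B = 6)
Step 2: Count runs R = 6.
Step 3: Under H0 (random ordering), E[R] = 2*n_A*n_B/(n_A+n_B) + 1 = 2*6*6/12 + 1 = 7.0000.
        Var[R] = 2*n_A*n_B*(2*n_A*n_B - n_A - n_B) / ((n_A+n_B)^2 * (n_A+n_B-1)) = 4320/1584 = 2.7273.
        SD[R] = 1.6514.
Step 4: Continuity-corrected z = (R + 0.5 - E[R]) / SD[R] = (6 + 0.5 - 7.0000) / 1.6514 = -0.3028.
Step 5: Two-sided p-value via normal approximation = 2*(1 - Phi(|z|)) = 0.762069.
Step 6: alpha = 0.1. fail to reject H0.

R = 6, z = -0.3028, p = 0.762069, fail to reject H0.


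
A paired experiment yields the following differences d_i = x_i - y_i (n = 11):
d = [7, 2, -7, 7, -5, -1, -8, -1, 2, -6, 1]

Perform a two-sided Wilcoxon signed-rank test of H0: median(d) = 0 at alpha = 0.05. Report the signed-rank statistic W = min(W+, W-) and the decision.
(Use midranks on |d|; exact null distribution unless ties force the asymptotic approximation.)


Step 1: Drop any zero differences (none here) and take |d_i|.
|d| = [7, 2, 7, 7, 5, 1, 8, 1, 2, 6, 1]
Step 2: Midrank |d_i| (ties get averaged ranks).
ranks: |7|->9, |2|->4.5, |7|->9, |7|->9, |5|->6, |1|->2, |8|->11, |1|->2, |2|->4.5, |6|->7, |1|->2
Step 3: Attach original signs; sum ranks with positive sign and with negative sign.
W+ = 9 + 4.5 + 9 + 4.5 + 2 = 29
W- = 9 + 6 + 2 + 11 + 2 + 7 = 37
(Check: W+ + W- = 66 should equal n(n+1)/2 = 66.)
Step 4: Test statistic W = min(W+, W-) = 29.
Step 5: Ties in |d|, so use the tie-corrected normal approximation.
        E[W] = n(n+1)/4 = 11*12/4 = 33.
        Tie groups: |d|=1 (t=3), |d|=2 (t=2), |d|=7 (t=3); sum(t^3 - t) = 54.
        Var[W] = n(n+1)(2n+1)/24 - sum(t^3-t)/48 = 3036/24 - 54/48 = 125.375.
        z = (W - E[W]) / sqrt(Var[W]) = (29 - 33) / 11.1971 = -0.3572.
        Two-sided p = 2*Phi(z) = 0.720916.
Step 6: alpha = 0.05. fail to reject H0.

W+ = 29, W- = 37, W = min = 29, p = 0.720916, fail to reject H0.


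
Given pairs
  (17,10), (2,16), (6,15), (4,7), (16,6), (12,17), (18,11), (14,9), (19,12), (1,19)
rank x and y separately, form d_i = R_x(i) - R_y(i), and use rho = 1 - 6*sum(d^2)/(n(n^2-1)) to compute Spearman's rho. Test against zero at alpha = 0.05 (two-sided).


Step 1: Rank x and y separately (midranks; no ties here).
rank(x): 17->8, 2->2, 6->4, 4->3, 16->7, 12->5, 18->9, 14->6, 19->10, 1->1
rank(y): 10->4, 16->8, 15->7, 7->2, 6->1, 17->9, 11->5, 9->3, 12->6, 19->10
Step 2: d_i = R_x(i) - R_y(i); compute d_i^2.
  (8-4)^2=16, (2-8)^2=36, (4-7)^2=9, (3-2)^2=1, (7-1)^2=36, (5-9)^2=16, (9-5)^2=16, (6-3)^2=9, (10-6)^2=16, (1-10)^2=81
sum(d^2) = 236.
Step 3: rho = 1 - 6*236 / (10*(10^2 - 1)) = 1 - 1416/990 = -0.430303.
Step 4: Under H0, t = rho * sqrt((n-2)/(1-rho^2)) = -1.3483 ~ t(8).
Step 5: Two-sided p-value from the t-distribution with 8 df = 0.214492.
Step 6: alpha = 0.05. fail to reject H0.

rho = -0.4303, p = 0.214492, fail to reject H0 at alpha = 0.05.


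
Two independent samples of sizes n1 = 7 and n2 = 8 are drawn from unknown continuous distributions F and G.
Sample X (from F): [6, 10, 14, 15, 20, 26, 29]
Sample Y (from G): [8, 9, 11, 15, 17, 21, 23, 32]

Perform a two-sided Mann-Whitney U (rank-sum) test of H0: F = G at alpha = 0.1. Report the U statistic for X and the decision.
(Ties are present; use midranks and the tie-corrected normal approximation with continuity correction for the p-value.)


Step 1: Combine and sort all 15 observations; assign midranks.
sorted (value, group): (6,X), (8,Y), (9,Y), (10,X), (11,Y), (14,X), (15,X), (15,Y), (17,Y), (20,X), (21,Y), (23,Y), (26,X), (29,X), (32,Y)
ranks: 6->1, 8->2, 9->3, 10->4, 11->5, 14->6, 15->7.5, 15->7.5, 17->9, 20->10, 21->11, 23->12, 26->13, 29->14, 32->15
Step 2: Rank sum for X: R1 = 1 + 4 + 6 + 7.5 + 10 + 13 + 14 = 55.5.
Step 3: U_X = R1 - n1(n1+1)/2 = 55.5 - 7*8/2 = 55.5 - 28 = 27.5.
       U_Y = n1*n2 - U_X = 56 - 27.5 = 28.5.
Step 4: Ties are present, so use the tie-corrected normal approximation (with continuity correction) for the p-value.
Step 5: p-value = 1.000000; compare to alpha = 0.1. fail to reject H0.

U_X = 27.5, p = 1.000000, fail to reject H0 at alpha = 0.1.


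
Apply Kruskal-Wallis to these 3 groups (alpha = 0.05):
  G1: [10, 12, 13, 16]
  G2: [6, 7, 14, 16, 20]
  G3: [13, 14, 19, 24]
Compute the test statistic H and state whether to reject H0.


Step 1: Combine all N = 13 observations and assign midranks.
sorted (value, group, rank): (6,G2,1), (7,G2,2), (10,G1,3), (12,G1,4), (13,G1,5.5), (13,G3,5.5), (14,G2,7.5), (14,G3,7.5), (16,G1,9.5), (16,G2,9.5), (19,G3,11), (20,G2,12), (24,G3,13)
Step 2: Sum ranks within each group.
R_1 = 22 (n_1 = 4)
R_2 = 32 (n_2 = 5)
R_3 = 37 (n_3 = 4)
Step 3: H = 12/(N(N+1)) * sum(R_i^2/n_i) - 3(N+1)
     = 12/(13*14) * (22^2/4 + 32^2/5 + 37^2/4) - 3*14
     = 0.065934 * 668.05 - 42
     = 2.047253.
Step 4: Ties present; correction factor C = 1 - 18/(13^3 - 13) = 0.991758. Corrected H = 2.047253 / 0.991758 = 2.064266.
Step 5: Under H0, H ~ chi^2(2); p-value = 0.356246.
Step 6: alpha = 0.05. fail to reject H0.

H = 2.0643, df = 2, p = 0.356246, fail to reject H0.


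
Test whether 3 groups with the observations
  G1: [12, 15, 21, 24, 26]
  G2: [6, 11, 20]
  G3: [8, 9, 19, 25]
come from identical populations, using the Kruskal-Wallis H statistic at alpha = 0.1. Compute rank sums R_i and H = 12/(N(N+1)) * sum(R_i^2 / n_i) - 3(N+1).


Step 1: Combine all N = 12 observations and assign midranks.
sorted (value, group, rank): (6,G2,1), (8,G3,2), (9,G3,3), (11,G2,4), (12,G1,5), (15,G1,6), (19,G3,7), (20,G2,8), (21,G1,9), (24,G1,10), (25,G3,11), (26,G1,12)
Step 2: Sum ranks within each group.
R_1 = 42 (n_1 = 5)
R_2 = 13 (n_2 = 3)
R_3 = 23 (n_3 = 4)
Step 3: H = 12/(N(N+1)) * sum(R_i^2/n_i) - 3(N+1)
     = 12/(12*13) * (42^2/5 + 13^2/3 + 23^2/4) - 3*13
     = 0.076923 * 541.383 - 39
     = 2.644872.
Step 4: No ties, so H is used without correction.
Step 5: Under H0, H ~ chi^2(2); p-value = 0.266485.
Step 6: alpha = 0.1. fail to reject H0.

H = 2.6449, df = 2, p = 0.266485, fail to reject H0.


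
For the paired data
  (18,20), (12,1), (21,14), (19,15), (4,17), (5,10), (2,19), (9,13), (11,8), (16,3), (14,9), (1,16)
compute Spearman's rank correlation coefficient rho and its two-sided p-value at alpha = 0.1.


Step 1: Rank x and y separately (midranks; no ties here).
rank(x): 18->10, 12->7, 21->12, 19->11, 4->3, 5->4, 2->2, 9->5, 11->6, 16->9, 14->8, 1->1
rank(y): 20->12, 1->1, 14->7, 15->8, 17->10, 10->5, 19->11, 13->6, 8->3, 3->2, 9->4, 16->9
Step 2: d_i = R_x(i) - R_y(i); compute d_i^2.
  (10-12)^2=4, (7-1)^2=36, (12-7)^2=25, (11-8)^2=9, (3-10)^2=49, (4-5)^2=1, (2-11)^2=81, (5-6)^2=1, (6-3)^2=9, (9-2)^2=49, (8-4)^2=16, (1-9)^2=64
sum(d^2) = 344.
Step 3: rho = 1 - 6*344 / (12*(12^2 - 1)) = 1 - 2064/1716 = -0.202797.
Step 4: Under H0, t = rho * sqrt((n-2)/(1-rho^2)) = -0.6549 ~ t(10).
Step 5: Two-sided p-value from the t-distribution with 10 df = 0.527302.
Step 6: alpha = 0.1. fail to reject H0.

rho = -0.2028, p = 0.527302, fail to reject H0 at alpha = 0.1.


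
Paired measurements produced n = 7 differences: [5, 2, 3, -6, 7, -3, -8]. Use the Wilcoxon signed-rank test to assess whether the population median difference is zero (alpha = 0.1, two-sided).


Step 1: Drop any zero differences (none here) and take |d_i|.
|d| = [5, 2, 3, 6, 7, 3, 8]
Step 2: Midrank |d_i| (ties get averaged ranks).
ranks: |5|->4, |2|->1, |3|->2.5, |6|->5, |7|->6, |3|->2.5, |8|->7
Step 3: Attach original signs; sum ranks with positive sign and with negative sign.
W+ = 4 + 1 + 2.5 + 6 = 13.5
W- = 5 + 2.5 + 7 = 14.5
(Check: W+ + W- = 28 should equal n(n+1)/2 = 28.)
Step 4: Test statistic W = min(W+, W-) = 13.5.
Step 5: Ties in |d|, so use the tie-corrected normal approximation.
        E[W] = n(n+1)/4 = 7*8/4 = 14.
        Tie groups: |d|=3 (t=2); sum(t^3 - t) = 6.
        Var[W] = n(n+1)(2n+1)/24 - sum(t^3-t)/48 = 840/24 - 6/48 = 34.875.
        z = (W - E[W]) / sqrt(Var[W]) = (13.5 - 14) / 5.9055 = -0.0847.
        Two-sided p = 2*Phi(z) = 0.932526.
Step 6: alpha = 0.1. fail to reject H0.

W+ = 13.5, W- = 14.5, W = min = 13.5, p = 0.932526, fail to reject H0.


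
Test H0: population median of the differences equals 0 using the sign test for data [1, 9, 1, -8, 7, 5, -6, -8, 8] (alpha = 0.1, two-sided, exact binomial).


Step 1: Discard zero differences. Original n = 9; n_eff = number of nonzero differences = 9.
Nonzero differences (with sign): +1, +9, +1, -8, +7, +5, -6, -8, +8
Step 2: Count signs: positive = 6, negative = 3.
Step 3: Under H0: P(positive) = 0.5, so the number of positives S ~ Bin(9, 0.5).
Step 4: Two-sided exact p-value = sum of Bin(9,0.5) probabilities at or below the observed probability = 0.507812.
Step 5: alpha = 0.1. fail to reject H0.

n_eff = 9, pos = 6, neg = 3, p = 0.507812, fail to reject H0.


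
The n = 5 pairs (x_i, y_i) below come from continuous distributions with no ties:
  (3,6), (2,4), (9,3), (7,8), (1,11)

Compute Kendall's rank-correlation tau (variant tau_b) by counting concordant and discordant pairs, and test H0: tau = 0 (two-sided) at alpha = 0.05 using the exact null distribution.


Step 1: Enumerate the 10 unordered pairs (i,j) with i<j and classify each by sign(x_j-x_i) * sign(y_j-y_i).
  (1,2):dx=-1,dy=-2->C; (1,3):dx=+6,dy=-3->D; (1,4):dx=+4,dy=+2->C; (1,5):dx=-2,dy=+5->D
  (2,3):dx=+7,dy=-1->D; (2,4):dx=+5,dy=+4->C; (2,5):dx=-1,dy=+7->D; (3,4):dx=-2,dy=+5->D
  (3,5):dx=-8,dy=+8->D; (4,5):dx=-6,dy=+3->D
Step 2: C = 3, D = 7, total pairs = 10.
Step 3: tau = (C - D)/(n(n-1)/2) = (3 - 7)/10 = -0.400000.
Step 4: Exact two-sided p-value (enumerate n! = 120 permutations of y under H0): p = 0.483333.
Step 5: alpha = 0.05. fail to reject H0.

tau_b = -0.4000 (C=3, D=7), p = 0.483333, fail to reject H0.


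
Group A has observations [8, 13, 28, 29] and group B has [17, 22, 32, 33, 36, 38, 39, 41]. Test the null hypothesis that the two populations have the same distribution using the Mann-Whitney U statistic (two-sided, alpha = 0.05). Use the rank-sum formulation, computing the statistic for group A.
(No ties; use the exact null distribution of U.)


Step 1: Combine and sort all 12 observations; assign midranks.
sorted (value, group): (8,X), (13,X), (17,Y), (22,Y), (28,X), (29,X), (32,Y), (33,Y), (36,Y), (38,Y), (39,Y), (41,Y)
ranks: 8->1, 13->2, 17->3, 22->4, 28->5, 29->6, 32->7, 33->8, 36->9, 38->10, 39->11, 41->12
Step 2: Rank sum for X: R1 = 1 + 2 + 5 + 6 = 14.
Step 3: U_X = R1 - n1(n1+1)/2 = 14 - 4*5/2 = 14 - 10 = 4.
       U_Y = n1*n2 - U_X = 32 - 4 = 28.
Step 4: No ties, so the exact null distribution of U (based on enumerating the C(12,4) = 495 equally likely rank assignments) gives the two-sided p-value.
Step 5: p-value = 0.048485; compare to alpha = 0.05. reject H0.

U_X = 4, p = 0.048485, reject H0 at alpha = 0.05.


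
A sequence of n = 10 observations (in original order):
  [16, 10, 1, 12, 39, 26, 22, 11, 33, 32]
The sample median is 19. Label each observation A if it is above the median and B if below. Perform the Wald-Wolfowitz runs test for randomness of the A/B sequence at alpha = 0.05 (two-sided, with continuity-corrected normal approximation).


Step 1: Compute median = 19; label A = above, B = below.
Labels in order: BBBBAAABAA  (n_A = 5, n_B = 5)
Step 2: Count runs R = 4.
Step 3: Under H0 (random ordering), E[R] = 2*n_A*n_B/(n_A+n_B) + 1 = 2*5*5/10 + 1 = 6.0000.
        Var[R] = 2*n_A*n_B*(2*n_A*n_B - n_A - n_B) / ((n_A+n_B)^2 * (n_A+n_B-1)) = 2000/900 = 2.2222.
        SD[R] = 1.4907.
Step 4: Continuity-corrected z = (R + 0.5 - E[R]) / SD[R] = (4 + 0.5 - 6.0000) / 1.4907 = -1.0062.
Step 5: Two-sided p-value via normal approximation = 2*(1 - Phi(|z|)) = 0.314305.
Step 6: alpha = 0.05. fail to reject H0.

R = 4, z = -1.0062, p = 0.314305, fail to reject H0.


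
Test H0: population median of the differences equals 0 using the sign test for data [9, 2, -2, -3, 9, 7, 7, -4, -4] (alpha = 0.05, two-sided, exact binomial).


Step 1: Discard zero differences. Original n = 9; n_eff = number of nonzero differences = 9.
Nonzero differences (with sign): +9, +2, -2, -3, +9, +7, +7, -4, -4
Step 2: Count signs: positive = 5, negative = 4.
Step 3: Under H0: P(positive) = 0.5, so the number of positives S ~ Bin(9, 0.5).
Step 4: Two-sided exact p-value = sum of Bin(9,0.5) probabilities at or below the observed probability = 1.000000.
Step 5: alpha = 0.05. fail to reject H0.

n_eff = 9, pos = 5, neg = 4, p = 1.000000, fail to reject H0.


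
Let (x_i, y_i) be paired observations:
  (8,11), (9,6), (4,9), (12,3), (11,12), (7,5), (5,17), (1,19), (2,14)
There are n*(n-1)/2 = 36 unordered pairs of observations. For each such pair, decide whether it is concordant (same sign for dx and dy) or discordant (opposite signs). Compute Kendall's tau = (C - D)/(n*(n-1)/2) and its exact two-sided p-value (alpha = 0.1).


Step 1: Enumerate the 36 unordered pairs (i,j) with i<j and classify each by sign(x_j-x_i) * sign(y_j-y_i).
  (1,2):dx=+1,dy=-5->D; (1,3):dx=-4,dy=-2->C; (1,4):dx=+4,dy=-8->D; (1,5):dx=+3,dy=+1->C
  (1,6):dx=-1,dy=-6->C; (1,7):dx=-3,dy=+6->D; (1,8):dx=-7,dy=+8->D; (1,9):dx=-6,dy=+3->D
  (2,3):dx=-5,dy=+3->D; (2,4):dx=+3,dy=-3->D; (2,5):dx=+2,dy=+6->C; (2,6):dx=-2,dy=-1->C
  (2,7):dx=-4,dy=+11->D; (2,8):dx=-8,dy=+13->D; (2,9):dx=-7,dy=+8->D; (3,4):dx=+8,dy=-6->D
  (3,5):dx=+7,dy=+3->C; (3,6):dx=+3,dy=-4->D; (3,7):dx=+1,dy=+8->C; (3,8):dx=-3,dy=+10->D
  (3,9):dx=-2,dy=+5->D; (4,5):dx=-1,dy=+9->D; (4,6):dx=-5,dy=+2->D; (4,7):dx=-7,dy=+14->D
  (4,8):dx=-11,dy=+16->D; (4,9):dx=-10,dy=+11->D; (5,6):dx=-4,dy=-7->C; (5,7):dx=-6,dy=+5->D
  (5,8):dx=-10,dy=+7->D; (5,9):dx=-9,dy=+2->D; (6,7):dx=-2,dy=+12->D; (6,8):dx=-6,dy=+14->D
  (6,9):dx=-5,dy=+9->D; (7,8):dx=-4,dy=+2->D; (7,9):dx=-3,dy=-3->C; (8,9):dx=+1,dy=-5->D
Step 2: C = 9, D = 27, total pairs = 36.
Step 3: tau = (C - D)/(n(n-1)/2) = (9 - 27)/36 = -0.500000.
Step 4: Exact two-sided p-value (enumerate n! = 362880 permutations of y under H0): p = 0.075176.
Step 5: alpha = 0.1. reject H0.

tau_b = -0.5000 (C=9, D=27), p = 0.075176, reject H0.


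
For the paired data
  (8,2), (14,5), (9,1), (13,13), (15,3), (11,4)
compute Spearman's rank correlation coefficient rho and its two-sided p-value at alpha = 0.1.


Step 1: Rank x and y separately (midranks; no ties here).
rank(x): 8->1, 14->5, 9->2, 13->4, 15->6, 11->3
rank(y): 2->2, 5->5, 1->1, 13->6, 3->3, 4->4
Step 2: d_i = R_x(i) - R_y(i); compute d_i^2.
  (1-2)^2=1, (5-5)^2=0, (2-1)^2=1, (4-6)^2=4, (6-3)^2=9, (3-4)^2=1
sum(d^2) = 16.
Step 3: rho = 1 - 6*16 / (6*(6^2 - 1)) = 1 - 96/210 = 0.542857.
Step 4: Under H0, t = rho * sqrt((n-2)/(1-rho^2)) = 1.2928 ~ t(4).
Step 5: Two-sided p-value from the t-distribution with 4 df = 0.265703.
Step 6: alpha = 0.1. fail to reject H0.

rho = 0.5429, p = 0.265703, fail to reject H0 at alpha = 0.1.


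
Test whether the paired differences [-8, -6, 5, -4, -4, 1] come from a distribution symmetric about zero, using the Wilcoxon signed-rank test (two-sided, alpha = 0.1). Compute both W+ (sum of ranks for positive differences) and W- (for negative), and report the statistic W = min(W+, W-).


Step 1: Drop any zero differences (none here) and take |d_i|.
|d| = [8, 6, 5, 4, 4, 1]
Step 2: Midrank |d_i| (ties get averaged ranks).
ranks: |8|->6, |6|->5, |5|->4, |4|->2.5, |4|->2.5, |1|->1
Step 3: Attach original signs; sum ranks with positive sign and with negative sign.
W+ = 4 + 1 = 5
W- = 6 + 5 + 2.5 + 2.5 = 16
(Check: W+ + W- = 21 should equal n(n+1)/2 = 21.)
Step 4: Test statistic W = min(W+, W-) = 5.
Step 5: Ties in |d|, so use the tie-corrected normal approximation.
        E[W] = n(n+1)/4 = 6*7/4 = 10.5.
        Tie groups: |d|=4 (t=2); sum(t^3 - t) = 6.
        Var[W] = n(n+1)(2n+1)/24 - sum(t^3-t)/48 = 546/24 - 6/48 = 22.625.
        z = (W - E[W]) / sqrt(Var[W]) = (5 - 10.5) / 4.7566 = -1.1563.
        Two-sided p = 2*Phi(z) = 0.247561.
Step 6: alpha = 0.1. fail to reject H0.

W+ = 5, W- = 16, W = min = 5, p = 0.247561, fail to reject H0.


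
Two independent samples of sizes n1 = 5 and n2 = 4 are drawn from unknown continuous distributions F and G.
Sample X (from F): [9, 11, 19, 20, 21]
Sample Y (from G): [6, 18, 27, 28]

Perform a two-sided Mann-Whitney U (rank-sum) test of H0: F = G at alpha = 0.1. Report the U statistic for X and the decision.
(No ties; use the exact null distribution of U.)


Step 1: Combine and sort all 9 observations; assign midranks.
sorted (value, group): (6,Y), (9,X), (11,X), (18,Y), (19,X), (20,X), (21,X), (27,Y), (28,Y)
ranks: 6->1, 9->2, 11->3, 18->4, 19->5, 20->6, 21->7, 27->8, 28->9
Step 2: Rank sum for X: R1 = 2 + 3 + 5 + 6 + 7 = 23.
Step 3: U_X = R1 - n1(n1+1)/2 = 23 - 5*6/2 = 23 - 15 = 8.
       U_Y = n1*n2 - U_X = 20 - 8 = 12.
Step 4: No ties, so the exact null distribution of U (based on enumerating the C(9,5) = 126 equally likely rank assignments) gives the two-sided p-value.
Step 5: p-value = 0.730159; compare to alpha = 0.1. fail to reject H0.

U_X = 8, p = 0.730159, fail to reject H0 at alpha = 0.1.


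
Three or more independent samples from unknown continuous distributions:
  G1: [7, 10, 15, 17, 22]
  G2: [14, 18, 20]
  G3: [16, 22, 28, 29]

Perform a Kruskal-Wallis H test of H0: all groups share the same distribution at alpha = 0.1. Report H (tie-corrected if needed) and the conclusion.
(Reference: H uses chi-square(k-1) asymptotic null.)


Step 1: Combine all N = 12 observations and assign midranks.
sorted (value, group, rank): (7,G1,1), (10,G1,2), (14,G2,3), (15,G1,4), (16,G3,5), (17,G1,6), (18,G2,7), (20,G2,8), (22,G1,9.5), (22,G3,9.5), (28,G3,11), (29,G3,12)
Step 2: Sum ranks within each group.
R_1 = 22.5 (n_1 = 5)
R_2 = 18 (n_2 = 3)
R_3 = 37.5 (n_3 = 4)
Step 3: H = 12/(N(N+1)) * sum(R_i^2/n_i) - 3(N+1)
     = 12/(12*13) * (22.5^2/5 + 18^2/3 + 37.5^2/4) - 3*13
     = 0.076923 * 560.812 - 39
     = 4.139423.
Step 4: Ties present; correction factor C = 1 - 6/(12^3 - 12) = 0.996503. Corrected H = 4.139423 / 0.996503 = 4.153947.
Step 5: Under H0, H ~ chi^2(2); p-value = 0.125309.
Step 6: alpha = 0.1. fail to reject H0.

H = 4.1539, df = 2, p = 0.125309, fail to reject H0.


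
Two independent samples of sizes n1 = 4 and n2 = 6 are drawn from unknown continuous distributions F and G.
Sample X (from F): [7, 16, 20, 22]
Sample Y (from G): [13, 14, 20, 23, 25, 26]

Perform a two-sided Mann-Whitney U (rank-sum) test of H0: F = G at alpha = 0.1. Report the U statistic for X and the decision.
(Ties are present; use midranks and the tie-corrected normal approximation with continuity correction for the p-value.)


Step 1: Combine and sort all 10 observations; assign midranks.
sorted (value, group): (7,X), (13,Y), (14,Y), (16,X), (20,X), (20,Y), (22,X), (23,Y), (25,Y), (26,Y)
ranks: 7->1, 13->2, 14->3, 16->4, 20->5.5, 20->5.5, 22->7, 23->8, 25->9, 26->10
Step 2: Rank sum for X: R1 = 1 + 4 + 5.5 + 7 = 17.5.
Step 3: U_X = R1 - n1(n1+1)/2 = 17.5 - 4*5/2 = 17.5 - 10 = 7.5.
       U_Y = n1*n2 - U_X = 24 - 7.5 = 16.5.
Step 4: Ties are present, so use the tie-corrected normal approximation (with continuity correction) for the p-value.
Step 5: p-value = 0.392330; compare to alpha = 0.1. fail to reject H0.

U_X = 7.5, p = 0.392330, fail to reject H0 at alpha = 0.1.


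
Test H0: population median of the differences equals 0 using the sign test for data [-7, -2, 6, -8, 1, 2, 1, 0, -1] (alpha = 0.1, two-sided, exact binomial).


Step 1: Discard zero differences. Original n = 9; n_eff = number of nonzero differences = 8.
Nonzero differences (with sign): -7, -2, +6, -8, +1, +2, +1, -1
Step 2: Count signs: positive = 4, negative = 4.
Step 3: Under H0: P(positive) = 0.5, so the number of positives S ~ Bin(8, 0.5).
Step 4: Two-sided exact p-value = sum of Bin(8,0.5) probabilities at or below the observed probability = 1.000000.
Step 5: alpha = 0.1. fail to reject H0.

n_eff = 8, pos = 4, neg = 4, p = 1.000000, fail to reject H0.


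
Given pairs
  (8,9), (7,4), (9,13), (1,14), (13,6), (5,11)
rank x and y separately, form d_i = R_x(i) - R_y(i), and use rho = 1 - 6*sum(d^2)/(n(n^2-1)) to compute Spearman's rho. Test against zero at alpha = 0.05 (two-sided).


Step 1: Rank x and y separately (midranks; no ties here).
rank(x): 8->4, 7->3, 9->5, 1->1, 13->6, 5->2
rank(y): 9->3, 4->1, 13->5, 14->6, 6->2, 11->4
Step 2: d_i = R_x(i) - R_y(i); compute d_i^2.
  (4-3)^2=1, (3-1)^2=4, (5-5)^2=0, (1-6)^2=25, (6-2)^2=16, (2-4)^2=4
sum(d^2) = 50.
Step 3: rho = 1 - 6*50 / (6*(6^2 - 1)) = 1 - 300/210 = -0.428571.
Step 4: Under H0, t = rho * sqrt((n-2)/(1-rho^2)) = -0.9487 ~ t(4).
Step 5: Two-sided p-value from the t-distribution with 4 df = 0.396501.
Step 6: alpha = 0.05. fail to reject H0.

rho = -0.4286, p = 0.396501, fail to reject H0 at alpha = 0.05.


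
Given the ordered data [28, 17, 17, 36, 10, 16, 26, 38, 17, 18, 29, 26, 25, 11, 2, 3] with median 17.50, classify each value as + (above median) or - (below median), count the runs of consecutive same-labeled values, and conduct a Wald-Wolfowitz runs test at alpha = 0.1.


Step 1: Compute median = 17.50; label A = above, B = below.
Labels in order: ABBABBAABAAAABBB  (n_A = 8, n_B = 8)
Step 2: Count runs R = 8.
Step 3: Under H0 (random ordering), E[R] = 2*n_A*n_B/(n_A+n_B) + 1 = 2*8*8/16 + 1 = 9.0000.
        Var[R] = 2*n_A*n_B*(2*n_A*n_B - n_A - n_B) / ((n_A+n_B)^2 * (n_A+n_B-1)) = 14336/3840 = 3.7333.
        SD[R] = 1.9322.
Step 4: Continuity-corrected z = (R + 0.5 - E[R]) / SD[R] = (8 + 0.5 - 9.0000) / 1.9322 = -0.2588.
Step 5: Two-sided p-value via normal approximation = 2*(1 - Phi(|z|)) = 0.795809.
Step 6: alpha = 0.1. fail to reject H0.

R = 8, z = -0.2588, p = 0.795809, fail to reject H0.


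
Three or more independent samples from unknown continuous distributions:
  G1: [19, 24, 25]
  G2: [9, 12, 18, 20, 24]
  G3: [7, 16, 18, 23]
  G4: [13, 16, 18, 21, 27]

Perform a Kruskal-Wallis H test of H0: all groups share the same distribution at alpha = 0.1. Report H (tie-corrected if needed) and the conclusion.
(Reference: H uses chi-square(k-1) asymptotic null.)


Step 1: Combine all N = 17 observations and assign midranks.
sorted (value, group, rank): (7,G3,1), (9,G2,2), (12,G2,3), (13,G4,4), (16,G3,5.5), (16,G4,5.5), (18,G2,8), (18,G3,8), (18,G4,8), (19,G1,10), (20,G2,11), (21,G4,12), (23,G3,13), (24,G1,14.5), (24,G2,14.5), (25,G1,16), (27,G4,17)
Step 2: Sum ranks within each group.
R_1 = 40.5 (n_1 = 3)
R_2 = 38.5 (n_2 = 5)
R_3 = 27.5 (n_3 = 4)
R_4 = 46.5 (n_4 = 5)
Step 3: H = 12/(N(N+1)) * sum(R_i^2/n_i) - 3(N+1)
     = 12/(17*18) * (40.5^2/3 + 38.5^2/5 + 27.5^2/4 + 46.5^2/5) - 3*18
     = 0.039216 * 1464.71 - 54
     = 3.439706.
Step 4: Ties present; correction factor C = 1 - 36/(17^3 - 17) = 0.992647. Corrected H = 3.439706 / 0.992647 = 3.465185.
Step 5: Under H0, H ~ chi^2(3); p-value = 0.325306.
Step 6: alpha = 0.1. fail to reject H0.

H = 3.4652, df = 3, p = 0.325306, fail to reject H0.


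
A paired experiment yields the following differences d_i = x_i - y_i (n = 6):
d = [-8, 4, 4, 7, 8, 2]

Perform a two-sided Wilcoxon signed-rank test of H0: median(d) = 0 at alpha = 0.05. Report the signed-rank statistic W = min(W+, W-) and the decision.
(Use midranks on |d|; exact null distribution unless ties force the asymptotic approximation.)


Step 1: Drop any zero differences (none here) and take |d_i|.
|d| = [8, 4, 4, 7, 8, 2]
Step 2: Midrank |d_i| (ties get averaged ranks).
ranks: |8|->5.5, |4|->2.5, |4|->2.5, |7|->4, |8|->5.5, |2|->1
Step 3: Attach original signs; sum ranks with positive sign and with negative sign.
W+ = 2.5 + 2.5 + 4 + 5.5 + 1 = 15.5
W- = 5.5 = 5.5
(Check: W+ + W- = 21 should equal n(n+1)/2 = 21.)
Step 4: Test statistic W = min(W+, W-) = 5.5.
Step 5: Ties in |d|, so use the tie-corrected normal approximation.
        E[W] = n(n+1)/4 = 6*7/4 = 10.5.
        Tie groups: |d|=4 (t=2), |d|=8 (t=2); sum(t^3 - t) = 12.
        Var[W] = n(n+1)(2n+1)/24 - sum(t^3-t)/48 = 546/24 - 12/48 = 22.5.
        z = (W - E[W]) / sqrt(Var[W]) = (5.5 - 10.5) / 4.7434 = -1.0541.
        Two-sided p = 2*Phi(z) = 0.291841.
Step 6: alpha = 0.05. fail to reject H0.

W+ = 15.5, W- = 5.5, W = min = 5.5, p = 0.291841, fail to reject H0.


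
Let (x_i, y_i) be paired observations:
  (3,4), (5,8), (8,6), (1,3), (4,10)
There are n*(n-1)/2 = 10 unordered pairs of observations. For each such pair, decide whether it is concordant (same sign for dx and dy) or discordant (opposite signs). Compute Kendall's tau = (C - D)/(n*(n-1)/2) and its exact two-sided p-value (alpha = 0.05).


Step 1: Enumerate the 10 unordered pairs (i,j) with i<j and classify each by sign(x_j-x_i) * sign(y_j-y_i).
  (1,2):dx=+2,dy=+4->C; (1,3):dx=+5,dy=+2->C; (1,4):dx=-2,dy=-1->C; (1,5):dx=+1,dy=+6->C
  (2,3):dx=+3,dy=-2->D; (2,4):dx=-4,dy=-5->C; (2,5):dx=-1,dy=+2->D; (3,4):dx=-7,dy=-3->C
  (3,5):dx=-4,dy=+4->D; (4,5):dx=+3,dy=+7->C
Step 2: C = 7, D = 3, total pairs = 10.
Step 3: tau = (C - D)/(n(n-1)/2) = (7 - 3)/10 = 0.400000.
Step 4: Exact two-sided p-value (enumerate n! = 120 permutations of y under H0): p = 0.483333.
Step 5: alpha = 0.05. fail to reject H0.

tau_b = 0.4000 (C=7, D=3), p = 0.483333, fail to reject H0.


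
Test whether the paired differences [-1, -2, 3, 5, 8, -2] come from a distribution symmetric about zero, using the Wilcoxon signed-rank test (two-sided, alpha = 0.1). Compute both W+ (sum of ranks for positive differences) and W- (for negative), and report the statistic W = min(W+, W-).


Step 1: Drop any zero differences (none here) and take |d_i|.
|d| = [1, 2, 3, 5, 8, 2]
Step 2: Midrank |d_i| (ties get averaged ranks).
ranks: |1|->1, |2|->2.5, |3|->4, |5|->5, |8|->6, |2|->2.5
Step 3: Attach original signs; sum ranks with positive sign and with negative sign.
W+ = 4 + 5 + 6 = 15
W- = 1 + 2.5 + 2.5 = 6
(Check: W+ + W- = 21 should equal n(n+1)/2 = 21.)
Step 4: Test statistic W = min(W+, W-) = 6.
Step 5: Ties in |d|, so use the tie-corrected normal approximation.
        E[W] = n(n+1)/4 = 6*7/4 = 10.5.
        Tie groups: |d|=2 (t=2); sum(t^3 - t) = 6.
        Var[W] = n(n+1)(2n+1)/24 - sum(t^3-t)/48 = 546/24 - 6/48 = 22.625.
        z = (W - E[W]) / sqrt(Var[W]) = (6 - 10.5) / 4.7566 = -0.9461.
        Two-sided p = 2*Phi(z) = 0.344118.
Step 6: alpha = 0.1. fail to reject H0.

W+ = 15, W- = 6, W = min = 6, p = 0.344118, fail to reject H0.


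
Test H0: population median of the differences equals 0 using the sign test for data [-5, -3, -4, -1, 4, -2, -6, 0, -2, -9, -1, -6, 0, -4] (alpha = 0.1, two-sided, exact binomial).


Step 1: Discard zero differences. Original n = 14; n_eff = number of nonzero differences = 12.
Nonzero differences (with sign): -5, -3, -4, -1, +4, -2, -6, -2, -9, -1, -6, -4
Step 2: Count signs: positive = 1, negative = 11.
Step 3: Under H0: P(positive) = 0.5, so the number of positives S ~ Bin(12, 0.5).
Step 4: Two-sided exact p-value = sum of Bin(12,0.5) probabilities at or below the observed probability = 0.006348.
Step 5: alpha = 0.1. reject H0.

n_eff = 12, pos = 1, neg = 11, p = 0.006348, reject H0.


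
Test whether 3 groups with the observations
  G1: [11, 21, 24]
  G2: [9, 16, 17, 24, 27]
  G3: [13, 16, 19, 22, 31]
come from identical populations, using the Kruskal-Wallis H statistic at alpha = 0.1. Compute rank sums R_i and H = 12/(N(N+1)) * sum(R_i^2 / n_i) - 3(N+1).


Step 1: Combine all N = 13 observations and assign midranks.
sorted (value, group, rank): (9,G2,1), (11,G1,2), (13,G3,3), (16,G2,4.5), (16,G3,4.5), (17,G2,6), (19,G3,7), (21,G1,8), (22,G3,9), (24,G1,10.5), (24,G2,10.5), (27,G2,12), (31,G3,13)
Step 2: Sum ranks within each group.
R_1 = 20.5 (n_1 = 3)
R_2 = 34 (n_2 = 5)
R_3 = 36.5 (n_3 = 5)
Step 3: H = 12/(N(N+1)) * sum(R_i^2/n_i) - 3(N+1)
     = 12/(13*14) * (20.5^2/3 + 34^2/5 + 36.5^2/5) - 3*14
     = 0.065934 * 637.733 - 42
     = 0.048352.
Step 4: Ties present; correction factor C = 1 - 12/(13^3 - 13) = 0.994505. Corrected H = 0.048352 / 0.994505 = 0.048619.
Step 5: Under H0, H ~ chi^2(2); p-value = 0.975984.
Step 6: alpha = 0.1. fail to reject H0.

H = 0.0486, df = 2, p = 0.975984, fail to reject H0.


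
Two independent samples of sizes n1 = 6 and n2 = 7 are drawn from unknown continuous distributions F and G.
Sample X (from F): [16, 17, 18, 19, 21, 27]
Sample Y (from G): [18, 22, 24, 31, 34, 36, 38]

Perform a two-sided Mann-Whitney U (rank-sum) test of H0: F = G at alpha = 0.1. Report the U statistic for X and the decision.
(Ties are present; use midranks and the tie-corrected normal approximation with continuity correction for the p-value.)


Step 1: Combine and sort all 13 observations; assign midranks.
sorted (value, group): (16,X), (17,X), (18,X), (18,Y), (19,X), (21,X), (22,Y), (24,Y), (27,X), (31,Y), (34,Y), (36,Y), (38,Y)
ranks: 16->1, 17->2, 18->3.5, 18->3.5, 19->5, 21->6, 22->7, 24->8, 27->9, 31->10, 34->11, 36->12, 38->13
Step 2: Rank sum for X: R1 = 1 + 2 + 3.5 + 5 + 6 + 9 = 26.5.
Step 3: U_X = R1 - n1(n1+1)/2 = 26.5 - 6*7/2 = 26.5 - 21 = 5.5.
       U_Y = n1*n2 - U_X = 42 - 5.5 = 36.5.
Step 4: Ties are present, so use the tie-corrected normal approximation (with continuity correction) for the p-value.
Step 5: p-value = 0.031888; compare to alpha = 0.1. reject H0.

U_X = 5.5, p = 0.031888, reject H0 at alpha = 0.1.


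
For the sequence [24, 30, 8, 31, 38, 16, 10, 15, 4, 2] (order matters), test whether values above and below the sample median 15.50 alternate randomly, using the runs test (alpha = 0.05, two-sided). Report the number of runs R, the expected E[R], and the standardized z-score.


Step 1: Compute median = 15.50; label A = above, B = below.
Labels in order: AABAAABBBB  (n_A = 5, n_B = 5)
Step 2: Count runs R = 4.
Step 3: Under H0 (random ordering), E[R] = 2*n_A*n_B/(n_A+n_B) + 1 = 2*5*5/10 + 1 = 6.0000.
        Var[R] = 2*n_A*n_B*(2*n_A*n_B - n_A - n_B) / ((n_A+n_B)^2 * (n_A+n_B-1)) = 2000/900 = 2.2222.
        SD[R] = 1.4907.
Step 4: Continuity-corrected z = (R + 0.5 - E[R]) / SD[R] = (4 + 0.5 - 6.0000) / 1.4907 = -1.0062.
Step 5: Two-sided p-value via normal approximation = 2*(1 - Phi(|z|)) = 0.314305.
Step 6: alpha = 0.05. fail to reject H0.

R = 4, z = -1.0062, p = 0.314305, fail to reject H0.


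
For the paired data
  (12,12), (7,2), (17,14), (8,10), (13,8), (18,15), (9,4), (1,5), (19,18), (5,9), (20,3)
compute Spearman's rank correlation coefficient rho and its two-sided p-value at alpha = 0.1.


Step 1: Rank x and y separately (midranks; no ties here).
rank(x): 12->6, 7->3, 17->8, 8->4, 13->7, 18->9, 9->5, 1->1, 19->10, 5->2, 20->11
rank(y): 12->8, 2->1, 14->9, 10->7, 8->5, 15->10, 4->3, 5->4, 18->11, 9->6, 3->2
Step 2: d_i = R_x(i) - R_y(i); compute d_i^2.
  (6-8)^2=4, (3-1)^2=4, (8-9)^2=1, (4-7)^2=9, (7-5)^2=4, (9-10)^2=1, (5-3)^2=4, (1-4)^2=9, (10-11)^2=1, (2-6)^2=16, (11-2)^2=81
sum(d^2) = 134.
Step 3: rho = 1 - 6*134 / (11*(11^2 - 1)) = 1 - 804/1320 = 0.390909.
Step 4: Under H0, t = rho * sqrt((n-2)/(1-rho^2)) = 1.2741 ~ t(9).
Step 5: Two-sided p-value from the t-distribution with 9 df = 0.234540.
Step 6: alpha = 0.1. fail to reject H0.

rho = 0.3909, p = 0.234540, fail to reject H0 at alpha = 0.1.


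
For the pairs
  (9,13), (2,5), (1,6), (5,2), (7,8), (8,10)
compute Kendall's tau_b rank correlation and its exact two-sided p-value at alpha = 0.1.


Step 1: Enumerate the 15 unordered pairs (i,j) with i<j and classify each by sign(x_j-x_i) * sign(y_j-y_i).
  (1,2):dx=-7,dy=-8->C; (1,3):dx=-8,dy=-7->C; (1,4):dx=-4,dy=-11->C; (1,5):dx=-2,dy=-5->C
  (1,6):dx=-1,dy=-3->C; (2,3):dx=-1,dy=+1->D; (2,4):dx=+3,dy=-3->D; (2,5):dx=+5,dy=+3->C
  (2,6):dx=+6,dy=+5->C; (3,4):dx=+4,dy=-4->D; (3,5):dx=+6,dy=+2->C; (3,6):dx=+7,dy=+4->C
  (4,5):dx=+2,dy=+6->C; (4,6):dx=+3,dy=+8->C; (5,6):dx=+1,dy=+2->C
Step 2: C = 12, D = 3, total pairs = 15.
Step 3: tau = (C - D)/(n(n-1)/2) = (12 - 3)/15 = 0.600000.
Step 4: Exact two-sided p-value (enumerate n! = 720 permutations of y under H0): p = 0.136111.
Step 5: alpha = 0.1. fail to reject H0.

tau_b = 0.6000 (C=12, D=3), p = 0.136111, fail to reject H0.


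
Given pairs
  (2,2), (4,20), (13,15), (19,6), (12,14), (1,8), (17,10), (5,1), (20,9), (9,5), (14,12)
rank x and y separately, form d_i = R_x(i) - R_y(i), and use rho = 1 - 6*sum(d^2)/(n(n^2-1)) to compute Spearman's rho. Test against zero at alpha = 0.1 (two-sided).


Step 1: Rank x and y separately (midranks; no ties here).
rank(x): 2->2, 4->3, 13->7, 19->10, 12->6, 1->1, 17->9, 5->4, 20->11, 9->5, 14->8
rank(y): 2->2, 20->11, 15->10, 6->4, 14->9, 8->5, 10->7, 1->1, 9->6, 5->3, 12->8
Step 2: d_i = R_x(i) - R_y(i); compute d_i^2.
  (2-2)^2=0, (3-11)^2=64, (7-10)^2=9, (10-4)^2=36, (6-9)^2=9, (1-5)^2=16, (9-7)^2=4, (4-1)^2=9, (11-6)^2=25, (5-3)^2=4, (8-8)^2=0
sum(d^2) = 176.
Step 3: rho = 1 - 6*176 / (11*(11^2 - 1)) = 1 - 1056/1320 = 0.200000.
Step 4: Under H0, t = rho * sqrt((n-2)/(1-rho^2)) = 0.6124 ~ t(9).
Step 5: Two-sided p-value from the t-distribution with 9 df = 0.555445.
Step 6: alpha = 0.1. fail to reject H0.

rho = 0.2000, p = 0.555445, fail to reject H0 at alpha = 0.1.


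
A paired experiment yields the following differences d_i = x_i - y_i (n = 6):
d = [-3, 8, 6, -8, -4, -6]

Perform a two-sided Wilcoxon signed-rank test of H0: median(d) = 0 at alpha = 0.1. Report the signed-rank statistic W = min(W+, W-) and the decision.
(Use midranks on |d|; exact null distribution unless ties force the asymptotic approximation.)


Step 1: Drop any zero differences (none here) and take |d_i|.
|d| = [3, 8, 6, 8, 4, 6]
Step 2: Midrank |d_i| (ties get averaged ranks).
ranks: |3|->1, |8|->5.5, |6|->3.5, |8|->5.5, |4|->2, |6|->3.5
Step 3: Attach original signs; sum ranks with positive sign and with negative sign.
W+ = 5.5 + 3.5 = 9
W- = 1 + 5.5 + 2 + 3.5 = 12
(Check: W+ + W- = 21 should equal n(n+1)/2 = 21.)
Step 4: Test statistic W = min(W+, W-) = 9.
Step 5: Ties in |d|, so use the tie-corrected normal approximation.
        E[W] = n(n+1)/4 = 6*7/4 = 10.5.
        Tie groups: |d|=6 (t=2), |d|=8 (t=2); sum(t^3 - t) = 12.
        Var[W] = n(n+1)(2n+1)/24 - sum(t^3-t)/48 = 546/24 - 12/48 = 22.5.
        z = (W - E[W]) / sqrt(Var[W]) = (9 - 10.5) / 4.7434 = -0.3162.
        Two-sided p = 2*Phi(z) = 0.751830.
Step 6: alpha = 0.1. fail to reject H0.

W+ = 9, W- = 12, W = min = 9, p = 0.751830, fail to reject H0.


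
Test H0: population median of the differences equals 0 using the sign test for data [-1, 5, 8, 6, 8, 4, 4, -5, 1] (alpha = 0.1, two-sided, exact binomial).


Step 1: Discard zero differences. Original n = 9; n_eff = number of nonzero differences = 9.
Nonzero differences (with sign): -1, +5, +8, +6, +8, +4, +4, -5, +1
Step 2: Count signs: positive = 7, negative = 2.
Step 3: Under H0: P(positive) = 0.5, so the number of positives S ~ Bin(9, 0.5).
Step 4: Two-sided exact p-value = sum of Bin(9,0.5) probabilities at or below the observed probability = 0.179688.
Step 5: alpha = 0.1. fail to reject H0.

n_eff = 9, pos = 7, neg = 2, p = 0.179688, fail to reject H0.


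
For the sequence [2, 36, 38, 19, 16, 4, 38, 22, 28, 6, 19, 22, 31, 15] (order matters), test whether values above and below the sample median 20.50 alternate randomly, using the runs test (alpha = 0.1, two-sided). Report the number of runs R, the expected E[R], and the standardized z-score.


Step 1: Compute median = 20.50; label A = above, B = below.
Labels in order: BAABBBAAABBAAB  (n_A = 7, n_B = 7)
Step 2: Count runs R = 7.
Step 3: Under H0 (random ordering), E[R] = 2*n_A*n_B/(n_A+n_B) + 1 = 2*7*7/14 + 1 = 8.0000.
        Var[R] = 2*n_A*n_B*(2*n_A*n_B - n_A - n_B) / ((n_A+n_B)^2 * (n_A+n_B-1)) = 8232/2548 = 3.2308.
        SD[R] = 1.7974.
Step 4: Continuity-corrected z = (R + 0.5 - E[R]) / SD[R] = (7 + 0.5 - 8.0000) / 1.7974 = -0.2782.
Step 5: Two-sided p-value via normal approximation = 2*(1 - Phi(|z|)) = 0.780879.
Step 6: alpha = 0.1. fail to reject H0.

R = 7, z = -0.2782, p = 0.780879, fail to reject H0.


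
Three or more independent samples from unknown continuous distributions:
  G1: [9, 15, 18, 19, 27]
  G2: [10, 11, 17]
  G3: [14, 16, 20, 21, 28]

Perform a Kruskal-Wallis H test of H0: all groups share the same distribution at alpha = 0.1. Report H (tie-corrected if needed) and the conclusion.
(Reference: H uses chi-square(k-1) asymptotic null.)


Step 1: Combine all N = 13 observations and assign midranks.
sorted (value, group, rank): (9,G1,1), (10,G2,2), (11,G2,3), (14,G3,4), (15,G1,5), (16,G3,6), (17,G2,7), (18,G1,8), (19,G1,9), (20,G3,10), (21,G3,11), (27,G1,12), (28,G3,13)
Step 2: Sum ranks within each group.
R_1 = 35 (n_1 = 5)
R_2 = 12 (n_2 = 3)
R_3 = 44 (n_3 = 5)
Step 3: H = 12/(N(N+1)) * sum(R_i^2/n_i) - 3(N+1)
     = 12/(13*14) * (35^2/5 + 12^2/3 + 44^2/5) - 3*14
     = 0.065934 * 680.2 - 42
     = 2.848352.
Step 4: No ties, so H is used without correction.
Step 5: Under H0, H ~ chi^2(2); p-value = 0.240707.
Step 6: alpha = 0.1. fail to reject H0.

H = 2.8484, df = 2, p = 0.240707, fail to reject H0.


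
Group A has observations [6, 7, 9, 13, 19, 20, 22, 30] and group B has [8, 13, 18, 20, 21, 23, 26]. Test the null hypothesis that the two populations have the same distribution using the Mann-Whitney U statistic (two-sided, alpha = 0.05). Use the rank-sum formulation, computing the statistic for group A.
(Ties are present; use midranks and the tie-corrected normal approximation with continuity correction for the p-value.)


Step 1: Combine and sort all 15 observations; assign midranks.
sorted (value, group): (6,X), (7,X), (8,Y), (9,X), (13,X), (13,Y), (18,Y), (19,X), (20,X), (20,Y), (21,Y), (22,X), (23,Y), (26,Y), (30,X)
ranks: 6->1, 7->2, 8->3, 9->4, 13->5.5, 13->5.5, 18->7, 19->8, 20->9.5, 20->9.5, 21->11, 22->12, 23->13, 26->14, 30->15
Step 2: Rank sum for X: R1 = 1 + 2 + 4 + 5.5 + 8 + 9.5 + 12 + 15 = 57.
Step 3: U_X = R1 - n1(n1+1)/2 = 57 - 8*9/2 = 57 - 36 = 21.
       U_Y = n1*n2 - U_X = 56 - 21 = 35.
Step 4: Ties are present, so use the tie-corrected normal approximation (with continuity correction) for the p-value.
Step 5: p-value = 0.451104; compare to alpha = 0.05. fail to reject H0.

U_X = 21, p = 0.451104, fail to reject H0 at alpha = 0.05.


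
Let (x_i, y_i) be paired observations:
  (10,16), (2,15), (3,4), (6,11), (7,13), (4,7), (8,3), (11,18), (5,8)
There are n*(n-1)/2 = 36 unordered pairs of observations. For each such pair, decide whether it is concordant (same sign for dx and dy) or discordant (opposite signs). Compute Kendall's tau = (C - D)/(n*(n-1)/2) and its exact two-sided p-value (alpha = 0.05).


Step 1: Enumerate the 36 unordered pairs (i,j) with i<j and classify each by sign(x_j-x_i) * sign(y_j-y_i).
  (1,2):dx=-8,dy=-1->C; (1,3):dx=-7,dy=-12->C; (1,4):dx=-4,dy=-5->C; (1,5):dx=-3,dy=-3->C
  (1,6):dx=-6,dy=-9->C; (1,7):dx=-2,dy=-13->C; (1,8):dx=+1,dy=+2->C; (1,9):dx=-5,dy=-8->C
  (2,3):dx=+1,dy=-11->D; (2,4):dx=+4,dy=-4->D; (2,5):dx=+5,dy=-2->D; (2,6):dx=+2,dy=-8->D
  (2,7):dx=+6,dy=-12->D; (2,8):dx=+9,dy=+3->C; (2,9):dx=+3,dy=-7->D; (3,4):dx=+3,dy=+7->C
  (3,5):dx=+4,dy=+9->C; (3,6):dx=+1,dy=+3->C; (3,7):dx=+5,dy=-1->D; (3,8):dx=+8,dy=+14->C
  (3,9):dx=+2,dy=+4->C; (4,5):dx=+1,dy=+2->C; (4,6):dx=-2,dy=-4->C; (4,7):dx=+2,dy=-8->D
  (4,8):dx=+5,dy=+7->C; (4,9):dx=-1,dy=-3->C; (5,6):dx=-3,dy=-6->C; (5,7):dx=+1,dy=-10->D
  (5,8):dx=+4,dy=+5->C; (5,9):dx=-2,dy=-5->C; (6,7):dx=+4,dy=-4->D; (6,8):dx=+7,dy=+11->C
  (6,9):dx=+1,dy=+1->C; (7,8):dx=+3,dy=+15->C; (7,9):dx=-3,dy=+5->D; (8,9):dx=-6,dy=-10->C
Step 2: C = 25, D = 11, total pairs = 36.
Step 3: tau = (C - D)/(n(n-1)/2) = (25 - 11)/36 = 0.388889.
Step 4: Exact two-sided p-value (enumerate n! = 362880 permutations of y under H0): p = 0.180181.
Step 5: alpha = 0.05. fail to reject H0.

tau_b = 0.3889 (C=25, D=11), p = 0.180181, fail to reject H0.
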